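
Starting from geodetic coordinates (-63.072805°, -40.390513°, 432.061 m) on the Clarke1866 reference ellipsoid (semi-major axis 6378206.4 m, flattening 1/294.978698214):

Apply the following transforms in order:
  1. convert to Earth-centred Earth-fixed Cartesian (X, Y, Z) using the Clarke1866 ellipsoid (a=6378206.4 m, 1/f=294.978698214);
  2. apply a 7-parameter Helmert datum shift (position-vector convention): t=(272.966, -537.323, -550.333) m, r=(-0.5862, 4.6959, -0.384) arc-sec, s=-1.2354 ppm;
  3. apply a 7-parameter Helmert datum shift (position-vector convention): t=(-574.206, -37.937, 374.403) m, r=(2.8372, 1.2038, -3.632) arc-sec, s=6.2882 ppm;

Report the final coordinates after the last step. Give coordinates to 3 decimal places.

start: φ=-63.072805°, λ=-40.390513°, h=432.061 m
→ ECEF (a=6378206.400, f=1/294.978698214): X=2206044.9946, Y=-1876861.6919, Z=-5663849.0817
→ Helmert 7p (PV): X=2206182.7960, Y=-1877416.8997, Z=-5664437.3071
→ Helmert 7p (PV): X=2205556.3454, Y=-1877427.5743, Z=-5664137.2233

X=2205556.345 m, Y=-1877427.574 m, Z=-5664137.223 m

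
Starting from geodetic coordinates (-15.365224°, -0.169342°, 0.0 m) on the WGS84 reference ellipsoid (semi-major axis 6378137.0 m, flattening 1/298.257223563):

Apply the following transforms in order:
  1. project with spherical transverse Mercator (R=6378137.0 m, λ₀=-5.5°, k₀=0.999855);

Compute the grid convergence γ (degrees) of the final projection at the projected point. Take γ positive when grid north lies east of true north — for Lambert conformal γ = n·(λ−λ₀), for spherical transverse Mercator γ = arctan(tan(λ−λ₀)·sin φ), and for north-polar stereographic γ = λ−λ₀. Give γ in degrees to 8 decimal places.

start: φ=-15.365224°, λ=-0.169342°, h=0.000 m
→ into tm (λ₀=-5.5°): φ=-15.36522400°, λ−λ₀=5.33065800°
convergence γ = -1.41627035°

-1.41627035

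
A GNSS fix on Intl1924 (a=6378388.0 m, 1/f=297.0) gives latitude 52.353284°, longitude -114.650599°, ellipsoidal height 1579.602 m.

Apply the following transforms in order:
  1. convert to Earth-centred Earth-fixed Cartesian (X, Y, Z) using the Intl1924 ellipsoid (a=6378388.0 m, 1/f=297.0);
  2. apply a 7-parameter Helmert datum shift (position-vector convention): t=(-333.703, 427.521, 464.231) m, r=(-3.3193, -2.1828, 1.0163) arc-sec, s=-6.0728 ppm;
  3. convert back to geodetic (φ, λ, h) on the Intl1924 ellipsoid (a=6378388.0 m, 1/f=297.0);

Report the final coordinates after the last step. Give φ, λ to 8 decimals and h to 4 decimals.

start: φ=52.353284°, λ=-114.650599°, h=1579.602 m
→ ECEF (a=6378388.000, f=1/297.0): X=-1628737.4698, Y=-3549186.7802, Z=5028259.5746
→ Helmert 7p (PV): X=-1629097.0058, Y=-3548664.8143, Z=5028733.1486
→ geod (Bowring, a=6378388.000): φ=52.35819030°, λ=-114.65858829°, h=1756.4547 m

φ=52.35819030°, λ=-114.65858829°, h=1756.4547 m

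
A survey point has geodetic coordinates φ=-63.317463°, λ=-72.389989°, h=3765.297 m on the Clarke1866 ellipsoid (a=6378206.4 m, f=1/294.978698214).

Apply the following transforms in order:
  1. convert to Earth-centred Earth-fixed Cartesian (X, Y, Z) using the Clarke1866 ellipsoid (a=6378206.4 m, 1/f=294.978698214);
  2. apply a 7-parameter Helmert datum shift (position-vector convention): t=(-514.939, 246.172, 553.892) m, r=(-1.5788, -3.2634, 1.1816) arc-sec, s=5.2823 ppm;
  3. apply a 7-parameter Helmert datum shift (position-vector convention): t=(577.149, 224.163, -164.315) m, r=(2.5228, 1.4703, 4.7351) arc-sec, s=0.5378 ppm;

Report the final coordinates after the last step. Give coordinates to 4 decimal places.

X=869555.8266 m, Y=-2738406.1122 m, Z=-5678774.7702 m

start: φ=-63.317463°, λ=-72.389989°, h=3765.297 m
→ ECEF (a=6378206.400, f=1/294.978698214): X=869360.6216, Y=-2738911.4192, Z=-5679126.3223
→ Helmert 7p (PV): X=868955.8172, Y=-2738718.2044, Z=-5678567.7102
→ Helmert 7p (PV): X=869555.8266, Y=-2738406.1122, Z=-5678774.7702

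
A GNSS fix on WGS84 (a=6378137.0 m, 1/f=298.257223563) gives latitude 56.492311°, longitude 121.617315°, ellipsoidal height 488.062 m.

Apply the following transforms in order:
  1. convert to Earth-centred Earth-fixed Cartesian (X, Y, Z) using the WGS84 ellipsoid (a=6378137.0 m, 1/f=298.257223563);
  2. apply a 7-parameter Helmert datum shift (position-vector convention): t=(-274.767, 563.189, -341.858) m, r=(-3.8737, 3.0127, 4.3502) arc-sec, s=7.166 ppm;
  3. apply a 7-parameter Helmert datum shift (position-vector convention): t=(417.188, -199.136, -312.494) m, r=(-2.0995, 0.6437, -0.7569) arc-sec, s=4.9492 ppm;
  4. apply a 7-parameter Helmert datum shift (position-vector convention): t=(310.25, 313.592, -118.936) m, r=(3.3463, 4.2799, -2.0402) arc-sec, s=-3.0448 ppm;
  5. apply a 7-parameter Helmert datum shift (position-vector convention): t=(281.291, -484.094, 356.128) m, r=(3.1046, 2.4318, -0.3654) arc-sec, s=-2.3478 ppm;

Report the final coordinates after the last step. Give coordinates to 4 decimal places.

X=-1849364.8435 m, Y=3005832.1976 m, Z=5295025.2587 m

start: φ=56.492311°, λ=121.617315°, h=488.062 m
→ ECEF (a=6378137.000, f=1/298.257223563): X=-1850335.2160, Y=3005641.3423, Z=5295306.8459
→ Helmert 7p (PV): X=-1850609.2893, Y=3006286.4930, Z=5294973.5132
→ Helmert 7p (PV): X=-1850173.7042, Y=3006162.9227, Z=5294662.4003
→ Helmert 7p (PV): X=-1849718.2249, Y=3006399.7651, Z=5294614.5030
→ Helmert 7p (PV): X=-1849364.8435, Y=3005832.1976, Z=5295025.2587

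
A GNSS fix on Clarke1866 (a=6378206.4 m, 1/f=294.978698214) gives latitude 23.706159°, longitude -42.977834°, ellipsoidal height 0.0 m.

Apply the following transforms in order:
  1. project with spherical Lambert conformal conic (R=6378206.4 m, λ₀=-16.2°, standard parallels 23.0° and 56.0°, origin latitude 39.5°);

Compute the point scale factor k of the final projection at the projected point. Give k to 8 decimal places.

start: φ=23.706159°, λ=-42.977834°, h=0.000 m
→ into lcc (λ₀=-16.2°): φ=23.70615900°, λ−λ₀=-26.77783400°
scale k = 0.99666406

0.99666406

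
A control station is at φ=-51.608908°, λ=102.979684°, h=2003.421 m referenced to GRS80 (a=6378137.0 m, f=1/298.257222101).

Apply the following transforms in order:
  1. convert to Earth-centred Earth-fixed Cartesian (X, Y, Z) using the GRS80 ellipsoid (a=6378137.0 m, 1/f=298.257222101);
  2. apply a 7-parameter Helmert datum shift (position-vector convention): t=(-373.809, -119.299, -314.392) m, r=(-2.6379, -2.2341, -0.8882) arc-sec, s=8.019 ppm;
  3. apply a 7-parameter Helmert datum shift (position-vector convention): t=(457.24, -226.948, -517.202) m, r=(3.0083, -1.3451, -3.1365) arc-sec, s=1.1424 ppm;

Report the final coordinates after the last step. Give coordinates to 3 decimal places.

X=-891537.344 m, Y=3868673.528 m, Z=-4978352.426 m

start: φ=-51.608908°, λ=102.979684°, h=2003.421 m
→ ECEF (a=6378137.000, f=1/298.257222101): X=-891774.4693, Y=3868957.9813, Z=-4977466.6997
→ Helmert 7p (PV): X=-892084.8566, Y=3868809.8907, Z=-4977880.1452
→ Helmert 7p (PV): X=-891537.3439, Y=3868673.5284, Z=-4978352.4261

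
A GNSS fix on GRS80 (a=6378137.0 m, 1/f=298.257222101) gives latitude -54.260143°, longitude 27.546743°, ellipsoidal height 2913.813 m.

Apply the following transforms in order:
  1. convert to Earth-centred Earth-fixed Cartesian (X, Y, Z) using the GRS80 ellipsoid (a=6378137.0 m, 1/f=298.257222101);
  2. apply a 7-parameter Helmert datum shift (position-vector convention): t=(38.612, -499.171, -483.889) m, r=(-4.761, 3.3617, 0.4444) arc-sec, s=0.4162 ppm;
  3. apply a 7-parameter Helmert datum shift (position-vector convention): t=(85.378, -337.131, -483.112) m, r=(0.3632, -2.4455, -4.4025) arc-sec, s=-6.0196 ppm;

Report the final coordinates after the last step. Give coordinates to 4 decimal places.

start: φ=-54.260143°, λ=27.546743°, h=2913.813 m
→ ECEF (a=6378137.000, f=1/298.257222101): X=3311978.7690, Y=1727542.6638, Z=-5156075.4881
→ Helmert 7p (PV): X=3311931.0038, Y=1726932.3350, Z=-5156655.3768
→ Helmert 7p (PV): X=3312094.4421, Y=1726523.1994, Z=-5157065.1405

X=3312094.4421 m, Y=1726523.1994 m, Z=-5157065.1405 m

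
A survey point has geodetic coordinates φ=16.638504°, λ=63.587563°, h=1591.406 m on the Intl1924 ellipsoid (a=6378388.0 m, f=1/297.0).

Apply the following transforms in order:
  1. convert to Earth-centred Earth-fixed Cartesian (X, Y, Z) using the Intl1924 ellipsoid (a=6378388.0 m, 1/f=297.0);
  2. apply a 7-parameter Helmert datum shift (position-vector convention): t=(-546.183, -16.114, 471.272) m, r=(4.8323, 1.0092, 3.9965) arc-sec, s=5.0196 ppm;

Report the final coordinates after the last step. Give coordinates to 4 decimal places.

start: φ=16.638504°, λ=63.587563°, h=1591.406 m
→ ECEF (a=6378388.000, f=1/297.0): X=2719926.9898, Y=5476272.3330, Z=1815016.5406
→ Helmert 7p (PV): X=2719297.2337, Y=5476293.8863, Z=1815611.9121

X=2719297.2337 m, Y=5476293.8863 m, Z=1815611.9121 m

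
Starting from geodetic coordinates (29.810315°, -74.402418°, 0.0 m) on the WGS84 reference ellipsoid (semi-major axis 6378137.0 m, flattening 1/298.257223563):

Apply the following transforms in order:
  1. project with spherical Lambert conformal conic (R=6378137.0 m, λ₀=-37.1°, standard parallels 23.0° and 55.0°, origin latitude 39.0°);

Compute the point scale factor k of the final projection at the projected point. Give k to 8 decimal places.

0.97470387

start: φ=29.810315°, λ=-74.402418°, h=0.000 m
→ into lcc (λ₀=-37.1°): φ=29.81031500°, λ−λ₀=-37.30241800°
scale k = 0.97470387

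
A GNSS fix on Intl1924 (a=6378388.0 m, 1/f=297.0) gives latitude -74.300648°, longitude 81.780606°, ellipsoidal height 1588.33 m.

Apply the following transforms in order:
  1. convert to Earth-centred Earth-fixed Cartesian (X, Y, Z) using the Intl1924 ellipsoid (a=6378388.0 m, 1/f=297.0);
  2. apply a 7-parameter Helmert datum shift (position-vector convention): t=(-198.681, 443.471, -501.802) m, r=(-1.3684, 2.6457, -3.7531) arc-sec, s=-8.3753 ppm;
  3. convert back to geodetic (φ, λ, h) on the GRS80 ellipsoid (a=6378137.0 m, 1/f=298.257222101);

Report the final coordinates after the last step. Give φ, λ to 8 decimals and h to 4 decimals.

φ=-74.29837609°, λ=81.79054339°, h=2295.6736 m

start: φ=-74.300648°, λ=81.780606°, h=1588.330 m
→ ECEF (a=6378388.000, f=1/297.0): X=247578.8099, Y=1713968.0855, Z=-6119779.4126
→ Helmert 7p (PV): X=247330.7457, Y=1714352.0972, Z=-6120244.5059
→ geod (Bowring, a=6378137.000): φ=-74.29837609°, λ=81.79054339°, h=2295.6736 m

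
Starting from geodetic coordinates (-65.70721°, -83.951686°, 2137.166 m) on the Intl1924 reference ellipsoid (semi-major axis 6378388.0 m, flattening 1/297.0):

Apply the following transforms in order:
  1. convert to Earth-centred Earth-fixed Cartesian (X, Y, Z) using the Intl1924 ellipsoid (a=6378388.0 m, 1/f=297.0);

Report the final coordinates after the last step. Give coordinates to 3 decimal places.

start: φ=-65.707210°, λ=-83.951686°, h=2137.166 m
→ ECEF (a=6378388.000, f=1/297.0): X=277358.1237, Y=-2617651.2942, Z=-5792671.7310

X=277358.124 m, Y=-2617651.294 m, Z=-5792671.731 m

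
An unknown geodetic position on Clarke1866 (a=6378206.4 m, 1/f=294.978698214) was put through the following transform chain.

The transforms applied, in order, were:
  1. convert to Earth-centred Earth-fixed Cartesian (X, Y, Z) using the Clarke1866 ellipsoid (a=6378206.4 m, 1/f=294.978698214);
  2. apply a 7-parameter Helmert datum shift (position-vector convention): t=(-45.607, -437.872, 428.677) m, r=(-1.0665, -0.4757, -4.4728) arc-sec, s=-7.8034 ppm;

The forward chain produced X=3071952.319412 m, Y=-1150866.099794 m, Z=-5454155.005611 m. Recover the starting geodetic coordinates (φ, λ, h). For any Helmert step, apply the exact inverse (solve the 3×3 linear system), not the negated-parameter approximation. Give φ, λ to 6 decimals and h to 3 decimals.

start: X=3071952.3194, Y=-1150866.0998, Z=-5454155.0056 m
→ Helmert⁻¹: X=3072034.2637, Y=-1150342.3854, Z=-5454639.2800
→ geod (Bowring, a=6378206.400): φ=-59.14937100°, λ=-20.52872600°, h=2737.5140 m

φ=-59.149371°, λ=-20.528726°, h=2737.514 m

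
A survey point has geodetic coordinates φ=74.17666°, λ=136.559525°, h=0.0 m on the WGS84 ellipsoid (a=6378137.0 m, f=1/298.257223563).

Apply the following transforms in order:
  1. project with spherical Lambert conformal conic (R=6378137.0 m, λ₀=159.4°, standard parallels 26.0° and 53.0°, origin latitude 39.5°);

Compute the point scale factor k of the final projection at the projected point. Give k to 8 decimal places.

1.25537789

start: φ=74.176660°, λ=136.559525°, h=0.000 m
→ into lcc (λ₀=159.4°): φ=74.17666000°, λ−λ₀=-22.84047500°
scale k = 1.25537789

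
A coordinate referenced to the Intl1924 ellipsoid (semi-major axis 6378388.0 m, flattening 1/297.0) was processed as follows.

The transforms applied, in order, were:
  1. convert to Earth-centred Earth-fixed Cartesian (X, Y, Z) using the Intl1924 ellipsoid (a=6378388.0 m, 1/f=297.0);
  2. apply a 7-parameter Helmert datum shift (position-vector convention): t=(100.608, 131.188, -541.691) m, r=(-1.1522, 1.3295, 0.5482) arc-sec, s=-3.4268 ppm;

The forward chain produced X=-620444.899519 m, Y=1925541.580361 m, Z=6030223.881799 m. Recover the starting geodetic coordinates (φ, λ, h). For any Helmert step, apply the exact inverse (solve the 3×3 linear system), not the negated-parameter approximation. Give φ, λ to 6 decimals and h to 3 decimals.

start: X=-620444.8995, Y=1925541.5804, Z=6030223.8818 m
→ Helmert⁻¹: X=-620581.3889, Y=1925384.9516, Z=6030792.9943
→ geod (Bowring, a=6378388.000): φ=71.57303700°, λ=107.86493500°, h=1955.1160 m

φ=71.573037°, λ=107.864935°, h=1955.116 m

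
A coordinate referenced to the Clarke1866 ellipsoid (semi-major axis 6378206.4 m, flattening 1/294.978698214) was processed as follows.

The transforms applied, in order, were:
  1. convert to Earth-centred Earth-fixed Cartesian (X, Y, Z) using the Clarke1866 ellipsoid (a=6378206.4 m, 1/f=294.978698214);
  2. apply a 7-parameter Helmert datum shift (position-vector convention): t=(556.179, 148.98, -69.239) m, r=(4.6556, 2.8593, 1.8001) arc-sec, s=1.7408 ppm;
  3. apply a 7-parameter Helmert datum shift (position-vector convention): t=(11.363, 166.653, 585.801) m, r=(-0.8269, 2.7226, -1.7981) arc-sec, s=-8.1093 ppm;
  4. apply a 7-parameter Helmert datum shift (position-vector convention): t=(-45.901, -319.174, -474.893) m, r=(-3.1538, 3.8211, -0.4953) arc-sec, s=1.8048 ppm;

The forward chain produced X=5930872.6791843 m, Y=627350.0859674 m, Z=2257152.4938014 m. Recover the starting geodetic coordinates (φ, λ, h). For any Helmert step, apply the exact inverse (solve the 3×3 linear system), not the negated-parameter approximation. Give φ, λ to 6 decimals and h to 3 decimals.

start: X=5930872.6792, Y=627350.0860, Z=2257152.4938 m
→ Helmert⁻¹: X=5930864.5438, Y=627647.8478, Z=2257742.7796
→ Helmert⁻¹: X=5930866.0110, Y=627528.9361, Z=2257256.0831
→ Helmert⁻¹: X=5930273.6912, Y=627378.0612, Z=2257389.4391
→ geod (Bowring, a=6378206.400): φ=20.86294900°, λ=6.03899700°, h=843.5740 m

φ=20.862949°, λ=6.038997°, h=843.574 m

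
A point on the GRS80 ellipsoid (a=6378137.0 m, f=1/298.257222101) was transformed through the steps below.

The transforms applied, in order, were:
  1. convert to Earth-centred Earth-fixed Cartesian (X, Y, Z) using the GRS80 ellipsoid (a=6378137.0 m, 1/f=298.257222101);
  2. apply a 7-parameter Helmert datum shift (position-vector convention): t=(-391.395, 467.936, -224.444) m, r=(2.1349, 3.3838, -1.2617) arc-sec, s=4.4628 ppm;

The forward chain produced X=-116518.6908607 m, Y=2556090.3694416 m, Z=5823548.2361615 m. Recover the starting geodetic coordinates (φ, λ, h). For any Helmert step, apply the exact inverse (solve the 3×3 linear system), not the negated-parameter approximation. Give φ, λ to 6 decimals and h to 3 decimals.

start: X=-116518.6909, Y=2556090.3694, Z=5823548.2362 m
→ Helmert⁻¹: X=-116237.9492, Y=2555670.5944, Z=5823718.3311
→ geod (Bowring, a=6378137.000): φ=66.42587900°, λ=92.60415300°, h=672.3830 m

φ=66.425879°, λ=92.604153°, h=672.383 m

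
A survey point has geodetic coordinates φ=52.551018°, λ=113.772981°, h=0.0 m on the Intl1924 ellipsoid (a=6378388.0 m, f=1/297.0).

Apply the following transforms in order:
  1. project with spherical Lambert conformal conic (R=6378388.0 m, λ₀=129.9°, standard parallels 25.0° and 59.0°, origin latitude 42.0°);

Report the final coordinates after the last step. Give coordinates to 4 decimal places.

E=-1053305.9505 m, N=1229114.8893 m

start: φ=52.551018°, λ=113.772981°, h=0.000 m
→ lcc (R=6378388.0, λ₀=129.9°): E=-1053305.9505, N=1229114.8893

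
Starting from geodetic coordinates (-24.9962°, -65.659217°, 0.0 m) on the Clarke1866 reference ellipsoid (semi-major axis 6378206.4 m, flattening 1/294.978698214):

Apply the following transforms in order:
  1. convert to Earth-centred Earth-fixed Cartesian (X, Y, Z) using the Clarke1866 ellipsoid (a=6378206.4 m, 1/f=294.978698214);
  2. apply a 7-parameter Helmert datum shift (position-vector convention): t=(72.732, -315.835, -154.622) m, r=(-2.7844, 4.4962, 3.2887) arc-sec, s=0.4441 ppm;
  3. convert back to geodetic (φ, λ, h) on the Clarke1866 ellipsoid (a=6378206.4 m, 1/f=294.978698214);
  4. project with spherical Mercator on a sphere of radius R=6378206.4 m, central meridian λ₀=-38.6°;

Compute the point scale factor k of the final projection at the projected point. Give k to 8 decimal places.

start: φ=-24.996200°, λ=-65.659217°, h=0.000 m
→ ECEF (a=6378206.400, f=1/294.978698214): X=2384071.6317, Y=-5270128.2607, Z=-2678539.5780
→ Helmert 7p (PV): X=2384171.0625, Y=-5270444.5824, Z=-2678676.2157
→ geod (Bowring, a=6378206.400): φ=-24.99606224°, λ=-65.65961105°, h=356.0902 m
→ into merc (λ₀=-38.6°): φ=-24.99606224°, λ−λ₀=-27.05961105°
scale k = 1.10334256

1.10334256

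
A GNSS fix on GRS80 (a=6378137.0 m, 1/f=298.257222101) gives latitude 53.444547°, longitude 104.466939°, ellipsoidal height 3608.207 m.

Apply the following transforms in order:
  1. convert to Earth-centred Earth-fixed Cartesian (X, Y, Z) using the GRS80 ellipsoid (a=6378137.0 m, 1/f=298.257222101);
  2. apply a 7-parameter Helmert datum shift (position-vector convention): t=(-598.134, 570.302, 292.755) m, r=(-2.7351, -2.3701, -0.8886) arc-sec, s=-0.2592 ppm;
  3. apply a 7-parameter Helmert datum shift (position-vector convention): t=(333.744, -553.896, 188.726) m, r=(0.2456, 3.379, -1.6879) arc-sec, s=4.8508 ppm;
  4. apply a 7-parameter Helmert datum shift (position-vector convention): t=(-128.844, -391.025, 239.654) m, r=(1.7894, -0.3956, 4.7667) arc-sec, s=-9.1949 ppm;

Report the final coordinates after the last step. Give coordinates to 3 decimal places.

start: φ=53.444547°, λ=104.466939°, h=3608.207 m
→ ECEF (a=6378137.000, f=1/298.257222101): X=-951619.8934, Y=3688419.7527, Z=5103062.4226
→ Helmert 7p (PV): X=-952260.5279, Y=3689060.8656, Z=5103294.0113
→ Helmert 7p (PV): X=-951817.6130, Y=3688526.5805, Z=5103527.4848
→ Helmert 7p (PV): X=-952032.7328, Y=3688035.3699, Z=5103750.3855

X=-952032.733 m, Y=3688035.370 m, Z=5103750.386 m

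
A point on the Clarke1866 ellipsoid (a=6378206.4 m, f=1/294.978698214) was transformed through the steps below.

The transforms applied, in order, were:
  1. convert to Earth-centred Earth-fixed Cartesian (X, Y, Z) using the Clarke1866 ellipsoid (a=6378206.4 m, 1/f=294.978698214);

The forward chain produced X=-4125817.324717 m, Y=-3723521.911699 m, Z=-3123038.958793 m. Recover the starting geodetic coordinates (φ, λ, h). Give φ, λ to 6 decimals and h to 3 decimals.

start: X=-4125817.3247, Y=-3723521.9117, Z=-3123038.9588 m
→ geod (Bowring, a=6378206.400): φ=-29.49978900°, λ=-137.93396400°, h=1981.8980 m

φ=-29.499789°, λ=-137.933964°, h=1981.898 m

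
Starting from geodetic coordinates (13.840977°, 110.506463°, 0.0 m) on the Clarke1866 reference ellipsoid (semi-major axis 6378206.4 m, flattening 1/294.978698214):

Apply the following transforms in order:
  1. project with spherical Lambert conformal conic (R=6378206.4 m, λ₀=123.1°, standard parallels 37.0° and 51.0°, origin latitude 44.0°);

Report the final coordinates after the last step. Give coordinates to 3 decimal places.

start: φ=13.840977°, λ=110.506463°, h=0.000 m
→ lcc (R=6378206.4, λ₀=123.1°): E=-1527881.5326, N=-3364494.5978

E=-1527881.533 m, N=-3364494.598 m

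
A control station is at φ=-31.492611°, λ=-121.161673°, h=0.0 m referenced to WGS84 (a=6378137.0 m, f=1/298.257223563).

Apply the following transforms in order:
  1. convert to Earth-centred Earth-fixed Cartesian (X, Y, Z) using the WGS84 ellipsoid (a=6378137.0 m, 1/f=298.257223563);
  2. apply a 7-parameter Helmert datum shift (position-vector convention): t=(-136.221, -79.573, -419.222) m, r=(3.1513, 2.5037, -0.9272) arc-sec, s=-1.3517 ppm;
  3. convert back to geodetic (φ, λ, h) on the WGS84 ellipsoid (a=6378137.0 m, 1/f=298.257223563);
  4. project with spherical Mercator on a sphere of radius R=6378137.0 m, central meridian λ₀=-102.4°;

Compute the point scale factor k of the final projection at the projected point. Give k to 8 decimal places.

start: φ=-31.492611°, λ=-121.161673°, h=0.000 m
→ ECEF (a=6378137.000, f=1/298.257223563): X=-2816847.5730, Y=-4658197.6164, Z=-3312588.4408
→ Helmert 7p (PV): X=-2817041.1350, Y=-4658207.6212, Z=-3313040.1611
→ geod (Bowring, a=6378137.000): φ=-31.49557257°, λ=-121.16336180°, h=328.6911 m
→ into merc (λ₀=-102.4°): φ=-31.49557257°, λ−λ₀=-18.76336180°
scale k = 1.17277217

1.17277217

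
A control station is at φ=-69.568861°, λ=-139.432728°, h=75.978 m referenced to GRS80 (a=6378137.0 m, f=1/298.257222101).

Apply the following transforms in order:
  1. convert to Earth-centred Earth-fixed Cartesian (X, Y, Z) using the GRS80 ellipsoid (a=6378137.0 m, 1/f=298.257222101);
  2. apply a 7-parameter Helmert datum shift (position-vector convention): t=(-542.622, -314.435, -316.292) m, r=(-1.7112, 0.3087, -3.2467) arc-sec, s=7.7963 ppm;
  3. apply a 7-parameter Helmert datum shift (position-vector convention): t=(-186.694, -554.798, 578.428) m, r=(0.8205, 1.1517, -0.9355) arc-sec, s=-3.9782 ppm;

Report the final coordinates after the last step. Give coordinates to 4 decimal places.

start: φ=-69.568861°, λ=-139.432728°, h=75.978 m
→ ECEF (a=6378137.000, f=1/298.257222101): X=-1696350.0612, Y=-1452267.8613, Z=-5954490.9804
→ Helmert 7p (PV): X=-1696937.6796, Y=-1452616.3168, Z=-5954839.1083
→ Helmert 7p (PV): X=-1697157.4604, Y=-1453133.9520, Z=-5954233.2941

X=-1697157.4604 m, Y=-1453133.9520 m, Z=-5954233.2941 m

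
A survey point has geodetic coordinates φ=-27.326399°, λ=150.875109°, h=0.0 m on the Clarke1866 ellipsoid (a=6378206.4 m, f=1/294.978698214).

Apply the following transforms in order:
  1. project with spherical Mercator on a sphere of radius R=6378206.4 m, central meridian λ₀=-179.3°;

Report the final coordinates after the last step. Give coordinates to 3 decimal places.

E=-3320127.805 m, N=-3164344.941 m

start: φ=-27.326399°, λ=150.875109°, h=0.000 m
→ merc (R=6378206.4, λ₀=-179.3°): E=-3320127.8047, N=-3164344.9412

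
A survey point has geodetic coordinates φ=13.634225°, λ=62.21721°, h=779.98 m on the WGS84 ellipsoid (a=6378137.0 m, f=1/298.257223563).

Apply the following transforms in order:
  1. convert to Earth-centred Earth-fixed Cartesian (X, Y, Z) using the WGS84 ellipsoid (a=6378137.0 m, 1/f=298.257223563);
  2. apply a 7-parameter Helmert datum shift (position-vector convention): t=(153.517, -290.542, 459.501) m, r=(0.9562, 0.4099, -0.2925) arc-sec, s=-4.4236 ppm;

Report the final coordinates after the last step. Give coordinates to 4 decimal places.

start: φ=13.634225°, λ=62.217210°, h=779.980 m
→ ECEF (a=6378137.000, f=1/298.257223563): X=2890096.3205, Y=5485548.6757, Z=1493868.3095
→ Helmert 7p (PV): X=2890247.8004, Y=5485222.8443, Z=1494340.8886

X=2890247.8004 m, Y=5485222.8443 m, Z=1494340.8886 m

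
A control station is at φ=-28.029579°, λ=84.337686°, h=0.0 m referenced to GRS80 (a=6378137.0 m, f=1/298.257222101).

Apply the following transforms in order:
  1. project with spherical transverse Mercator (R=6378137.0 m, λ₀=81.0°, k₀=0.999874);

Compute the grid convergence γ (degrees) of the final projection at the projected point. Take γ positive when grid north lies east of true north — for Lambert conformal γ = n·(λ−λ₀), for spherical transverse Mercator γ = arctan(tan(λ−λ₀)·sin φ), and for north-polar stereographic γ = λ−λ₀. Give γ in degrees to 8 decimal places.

start: φ=-28.029579°, λ=84.337686°, h=0.000 m
→ into tm (λ₀=81.0°): φ=-28.02957900°, λ−λ₀=3.33768600°
convergence γ = -1.56985350°

-1.56985350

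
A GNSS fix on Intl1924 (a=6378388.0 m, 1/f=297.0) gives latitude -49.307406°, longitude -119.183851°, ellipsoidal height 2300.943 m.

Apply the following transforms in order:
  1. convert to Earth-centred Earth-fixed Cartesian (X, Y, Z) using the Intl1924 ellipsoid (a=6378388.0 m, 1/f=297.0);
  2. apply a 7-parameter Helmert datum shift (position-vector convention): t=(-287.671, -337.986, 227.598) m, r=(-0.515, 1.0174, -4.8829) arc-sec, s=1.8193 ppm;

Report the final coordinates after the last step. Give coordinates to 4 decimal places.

X=-2032907.1510 m, Y=-3639457.7345 m, Z=-4814516.6935 m

start: φ=-49.307406°, λ=-119.183851°, h=2300.943 m
→ ECEF (a=6378388.000, f=1/297.0): X=-2032505.8839, Y=-3639149.2219, Z=-4814754.6436
→ Helmert 7p (PV): X=-2032907.1510, Y=-3639457.7345, Z=-4814516.6935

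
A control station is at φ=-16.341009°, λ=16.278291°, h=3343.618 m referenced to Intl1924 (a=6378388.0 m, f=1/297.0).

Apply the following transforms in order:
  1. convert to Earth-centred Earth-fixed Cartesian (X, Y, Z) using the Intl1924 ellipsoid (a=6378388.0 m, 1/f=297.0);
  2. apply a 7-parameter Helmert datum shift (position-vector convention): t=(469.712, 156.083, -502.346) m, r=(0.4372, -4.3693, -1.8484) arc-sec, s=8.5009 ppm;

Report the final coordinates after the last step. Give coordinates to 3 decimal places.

start: φ=-16.341009°, λ=16.278291°, h=3343.618 m
→ ECEF (a=6378388.000, f=1/297.0): X=5880001.1582, Y=1717014.5344, Z=-1783933.3296
→ Helmert 7p (PV): X=5880574.0317, Y=1717136.3019, Z=-1784322.6443

X=5880574.032 m, Y=1717136.302 m, Z=-1784322.644 m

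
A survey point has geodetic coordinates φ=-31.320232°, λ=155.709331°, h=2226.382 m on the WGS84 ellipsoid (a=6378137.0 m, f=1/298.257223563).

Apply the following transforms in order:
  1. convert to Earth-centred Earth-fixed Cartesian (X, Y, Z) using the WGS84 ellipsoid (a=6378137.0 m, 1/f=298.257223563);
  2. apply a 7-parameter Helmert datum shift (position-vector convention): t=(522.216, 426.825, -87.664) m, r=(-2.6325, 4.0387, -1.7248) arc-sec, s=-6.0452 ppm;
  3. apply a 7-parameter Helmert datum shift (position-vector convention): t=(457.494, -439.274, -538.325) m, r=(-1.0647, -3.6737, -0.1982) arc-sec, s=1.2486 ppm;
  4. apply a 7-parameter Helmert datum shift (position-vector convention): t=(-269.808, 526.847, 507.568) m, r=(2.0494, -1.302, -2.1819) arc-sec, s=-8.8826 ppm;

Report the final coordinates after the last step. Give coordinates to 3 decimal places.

X=-4971708.443 m, Y=2244772.086 m, Z=-3297546.971 m

start: φ=-31.320232°, λ=155.709331°, h=2226.382 m
→ ECEF (a=6378137.000, f=1/298.257223563): X=-4972546.0032, Y=2244215.7752, Z=-3297433.1576
→ Helmert 7p (PV): X=-4972039.5249, Y=2244628.5300, Z=-3297432.1674
→ Helmert 7p (PV): X=-4971527.3528, Y=2244179.8156, Z=-3298074.7510
→ Helmert 7p (PV): X=-4971708.4435, Y=2244772.0861, Z=-3297546.9714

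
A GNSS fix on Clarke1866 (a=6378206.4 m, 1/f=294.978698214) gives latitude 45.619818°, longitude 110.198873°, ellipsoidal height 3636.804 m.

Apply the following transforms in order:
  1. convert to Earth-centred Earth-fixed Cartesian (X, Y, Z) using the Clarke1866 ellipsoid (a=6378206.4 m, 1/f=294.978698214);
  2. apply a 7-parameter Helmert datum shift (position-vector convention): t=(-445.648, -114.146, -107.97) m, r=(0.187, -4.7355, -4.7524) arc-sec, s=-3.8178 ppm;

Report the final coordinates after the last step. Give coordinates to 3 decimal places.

start: φ=45.619818°, λ=110.198873°, h=3636.804 m
→ ECEF (a=6378206.400, f=1/294.978698214): X=-1543848.0813, Y=4196310.9176, Z=4538188.9934
→ Helmert 7p (PV): X=-1544295.3403, Y=4196212.2072, Z=4538032.0578

X=-1544295.340 m, Y=4196212.207 m, Z=4538032.058 m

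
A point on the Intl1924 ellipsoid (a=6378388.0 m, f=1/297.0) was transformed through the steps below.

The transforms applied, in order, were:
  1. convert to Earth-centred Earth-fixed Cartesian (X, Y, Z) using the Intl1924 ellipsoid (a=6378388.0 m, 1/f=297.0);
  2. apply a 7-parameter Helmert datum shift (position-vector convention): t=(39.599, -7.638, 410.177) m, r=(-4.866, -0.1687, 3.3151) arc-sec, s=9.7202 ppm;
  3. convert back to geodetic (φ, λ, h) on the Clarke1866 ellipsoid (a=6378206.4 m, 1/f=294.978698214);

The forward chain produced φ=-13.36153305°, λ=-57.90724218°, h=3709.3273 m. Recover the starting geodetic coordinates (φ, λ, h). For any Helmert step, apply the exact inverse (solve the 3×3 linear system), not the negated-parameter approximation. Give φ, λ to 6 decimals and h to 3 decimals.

start: φ=-13.361533°, λ=-57.907242°, h=3709.327 m
→ ECEF (a=6378206.400, f=1/294.978698214): X=3299472.7597, Y=-5261287.4609, Z=-1465115.1187
→ Helmert⁻¹: X=3299315.3321, Y=-5261247.1336, Z=-1465637.8673
→ geod (Bowring, a=6378388.000): φ=-13.36578000°, λ=-57.90827500°, h=3526.1330 m

φ=-13.365780°, λ=-57.908275°, h=3526.133 m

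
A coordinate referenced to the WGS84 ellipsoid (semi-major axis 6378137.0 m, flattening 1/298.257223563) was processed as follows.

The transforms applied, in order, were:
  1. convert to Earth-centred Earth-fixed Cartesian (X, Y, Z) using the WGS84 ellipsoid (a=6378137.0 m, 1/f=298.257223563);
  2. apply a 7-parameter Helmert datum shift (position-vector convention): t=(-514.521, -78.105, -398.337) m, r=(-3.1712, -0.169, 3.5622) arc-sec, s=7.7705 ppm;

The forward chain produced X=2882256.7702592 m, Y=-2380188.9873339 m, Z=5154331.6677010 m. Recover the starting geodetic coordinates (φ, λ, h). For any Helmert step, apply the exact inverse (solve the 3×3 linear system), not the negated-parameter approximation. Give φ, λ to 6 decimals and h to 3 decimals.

φ=54.231340°, λ=-39.546087°, h=3468.037 m

start: X=2882256.7703, Y=-2380188.9873, Z=5154331.6677 m
→ Helmert⁻¹: X=2882712.0077, Y=-2380221.4221, Z=5154650.9938
→ geod (Bowring, a=6378137.000): φ=54.23134000°, λ=-39.54608700°, h=3468.0370 m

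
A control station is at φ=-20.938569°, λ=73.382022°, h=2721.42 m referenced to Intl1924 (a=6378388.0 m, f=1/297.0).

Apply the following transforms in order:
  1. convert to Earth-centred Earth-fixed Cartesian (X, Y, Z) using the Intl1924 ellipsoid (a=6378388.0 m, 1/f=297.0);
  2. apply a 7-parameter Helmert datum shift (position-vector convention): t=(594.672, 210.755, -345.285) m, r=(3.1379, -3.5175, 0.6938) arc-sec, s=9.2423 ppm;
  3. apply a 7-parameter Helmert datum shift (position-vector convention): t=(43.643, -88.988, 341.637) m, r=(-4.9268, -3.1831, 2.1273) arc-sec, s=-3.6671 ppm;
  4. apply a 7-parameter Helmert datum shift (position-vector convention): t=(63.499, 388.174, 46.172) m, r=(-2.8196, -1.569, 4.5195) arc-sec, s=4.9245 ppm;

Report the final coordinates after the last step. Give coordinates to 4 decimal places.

X=1705755.8165 m, Y=5713838.7100 m, Z=-2266085.8412 m

start: φ=-20.938569°, λ=73.382022°, h=2721.420 m
→ ECEF (a=6378388.000, f=1/297.0): X=1705148.5751, Y=5713258.7131, Z=-2266045.2934
→ Helmert 7p (PV): X=1705778.4331, Y=5713562.4809, Z=-2266295.5267
→ Helmert 7p (PV): X=1705791.8681, Y=5713416.0009, Z=-2266055.7278
→ Helmert 7p (PV): X=1705755.8165, Y=5713838.7100, Z=-2266085.8412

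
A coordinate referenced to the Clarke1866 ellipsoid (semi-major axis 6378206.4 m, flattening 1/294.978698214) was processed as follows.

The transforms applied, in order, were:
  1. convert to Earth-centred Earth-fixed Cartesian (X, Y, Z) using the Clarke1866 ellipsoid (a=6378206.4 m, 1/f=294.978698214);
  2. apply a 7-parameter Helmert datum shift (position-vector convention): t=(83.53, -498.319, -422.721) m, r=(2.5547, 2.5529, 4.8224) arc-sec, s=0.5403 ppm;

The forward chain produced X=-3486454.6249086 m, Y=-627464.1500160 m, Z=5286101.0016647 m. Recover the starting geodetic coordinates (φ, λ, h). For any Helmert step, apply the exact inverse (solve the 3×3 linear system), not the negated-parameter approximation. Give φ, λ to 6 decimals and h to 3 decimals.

start: X=-3486454.6249, Y=-627464.1500, Z=5286101.0017 m
→ Helmert⁻¹: X=-3486616.3558, Y=-626818.5004, Z=5286485.4767
→ geod (Bowring, a=6378206.400): φ=56.35338100°, λ=-169.80832200°, h=411.2950 m

φ=56.353381°, λ=-169.808322°, h=411.295 m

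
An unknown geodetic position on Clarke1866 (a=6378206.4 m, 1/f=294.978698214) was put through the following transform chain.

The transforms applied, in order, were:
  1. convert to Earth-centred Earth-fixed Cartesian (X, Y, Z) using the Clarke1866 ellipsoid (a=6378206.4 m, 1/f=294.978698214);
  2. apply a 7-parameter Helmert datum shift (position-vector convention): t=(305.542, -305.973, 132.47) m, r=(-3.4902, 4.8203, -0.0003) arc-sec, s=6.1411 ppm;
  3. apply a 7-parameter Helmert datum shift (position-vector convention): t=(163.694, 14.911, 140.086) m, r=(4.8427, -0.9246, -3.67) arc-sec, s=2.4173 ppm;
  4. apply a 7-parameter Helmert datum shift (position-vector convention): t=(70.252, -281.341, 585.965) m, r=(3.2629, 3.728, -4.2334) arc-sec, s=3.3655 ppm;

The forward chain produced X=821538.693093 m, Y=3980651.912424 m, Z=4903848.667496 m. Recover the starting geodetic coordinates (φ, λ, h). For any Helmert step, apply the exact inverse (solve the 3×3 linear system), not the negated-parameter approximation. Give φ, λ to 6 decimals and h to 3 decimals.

φ=50.528529°, λ=78.352940°, h=3506.258 m

start: X=821538.6931, Y=3980651.9124, Z=4903848.6675 m
→ Helmert⁻¹: X=821295.3500, Y=3981014.2756, Z=4903198.0690
→ Helmert⁻¹: X=821080.8143, Y=3981119.4624, Z=4902948.9813
→ Helmert⁻¹: X=820655.6485, Y=3981318.0250, Z=4902872.9488
→ geod (Bowring, a=6378206.400): φ=50.52852900°, λ=78.35294000°, h=3506.2580 m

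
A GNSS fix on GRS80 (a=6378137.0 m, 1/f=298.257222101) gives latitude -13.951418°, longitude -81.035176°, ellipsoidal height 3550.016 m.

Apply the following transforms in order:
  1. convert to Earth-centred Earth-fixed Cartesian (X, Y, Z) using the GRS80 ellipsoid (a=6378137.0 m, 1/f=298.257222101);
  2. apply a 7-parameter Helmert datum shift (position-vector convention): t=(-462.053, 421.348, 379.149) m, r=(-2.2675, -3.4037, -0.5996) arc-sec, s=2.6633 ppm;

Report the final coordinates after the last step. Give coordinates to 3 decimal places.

start: φ=-13.951418°, λ=-81.035176°, h=3550.016 m
→ ECEF (a=6378137.000, f=1/298.257222101): X=965297.9694, Y=-6118962.7549, Z=-1528621.7795
→ Helmert 7p (PV): X=964845.9245, Y=-6118577.3141, Z=-1528163.5058

X=964845.924 m, Y=-6118577.314 m, Z=-1528163.506 m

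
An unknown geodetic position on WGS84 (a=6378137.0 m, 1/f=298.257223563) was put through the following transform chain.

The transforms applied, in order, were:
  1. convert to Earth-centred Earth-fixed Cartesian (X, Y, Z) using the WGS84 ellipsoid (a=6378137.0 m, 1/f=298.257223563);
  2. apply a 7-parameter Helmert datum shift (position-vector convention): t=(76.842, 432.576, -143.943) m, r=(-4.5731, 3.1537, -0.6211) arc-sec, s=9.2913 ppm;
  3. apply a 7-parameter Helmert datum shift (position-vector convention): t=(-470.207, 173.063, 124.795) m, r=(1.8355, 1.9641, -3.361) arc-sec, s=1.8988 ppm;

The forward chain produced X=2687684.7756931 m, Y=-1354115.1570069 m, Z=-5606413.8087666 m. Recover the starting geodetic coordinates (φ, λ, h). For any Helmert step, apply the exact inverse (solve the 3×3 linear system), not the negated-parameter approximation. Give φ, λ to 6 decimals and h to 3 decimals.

start: X=2687684.7757, Y=-1354115.1570, Z=-5606413.8088 m
→ Helmert⁻¹: X=2688225.3323, Y=-1354291.7357, Z=-5606490.3087
→ Helmert⁻¹: X=2688213.3107, Y=-1354579.3330, Z=-5606283.2067
→ geod (Bowring, a=6378137.000): φ=-61.92712800°, λ=-26.74334200°, h=1796.5850 m

φ=-61.927128°, λ=-26.743342°, h=1796.585 m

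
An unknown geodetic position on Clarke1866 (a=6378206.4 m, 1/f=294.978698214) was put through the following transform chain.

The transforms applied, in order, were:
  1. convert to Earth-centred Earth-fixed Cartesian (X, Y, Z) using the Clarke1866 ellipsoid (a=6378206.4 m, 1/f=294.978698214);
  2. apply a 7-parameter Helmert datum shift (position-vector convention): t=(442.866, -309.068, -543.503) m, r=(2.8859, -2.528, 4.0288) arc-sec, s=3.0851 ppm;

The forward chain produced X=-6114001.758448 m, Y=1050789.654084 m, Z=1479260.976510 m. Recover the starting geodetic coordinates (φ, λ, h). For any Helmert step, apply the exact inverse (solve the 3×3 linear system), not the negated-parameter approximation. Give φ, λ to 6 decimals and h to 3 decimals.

start: X=-6114001.7584, Y=1050789.6541, Z=1479260.9765 m
→ Helmert⁻¹: X=-6114387.0906, Y=1051235.6117, Z=1479860.1446
→ geod (Bowring, a=6378206.400): φ=13.50411500°, λ=170.24461400°, h=1114.3720 m

φ=13.504115°, λ=170.244614°, h=1114.372 m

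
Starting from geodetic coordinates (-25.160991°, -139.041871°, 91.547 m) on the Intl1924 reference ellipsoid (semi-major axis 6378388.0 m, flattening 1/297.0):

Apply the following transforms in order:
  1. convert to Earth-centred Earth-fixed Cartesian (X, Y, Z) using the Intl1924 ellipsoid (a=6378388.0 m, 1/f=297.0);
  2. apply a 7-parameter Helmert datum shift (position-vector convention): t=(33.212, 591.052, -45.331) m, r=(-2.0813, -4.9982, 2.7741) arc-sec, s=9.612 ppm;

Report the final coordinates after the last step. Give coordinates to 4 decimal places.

start: φ=-25.160991°, λ=-139.041871°, h=91.547 m
→ ECEF (a=6378388.000, f=1/297.0): X=-4362559.3351, Y=-3786721.3061, Z=-2695301.7348
→ Helmert 7p (PV): X=-4362451.8140, Y=-3786252.5227, Z=-2695440.4774

X=-4362451.8140 m, Y=-3786252.5227 m, Z=-2695440.4774 m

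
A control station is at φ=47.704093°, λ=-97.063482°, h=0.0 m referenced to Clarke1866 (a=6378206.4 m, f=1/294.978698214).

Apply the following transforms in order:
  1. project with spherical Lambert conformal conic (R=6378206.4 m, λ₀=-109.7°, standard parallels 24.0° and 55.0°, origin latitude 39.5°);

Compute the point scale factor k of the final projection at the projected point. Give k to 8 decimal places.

0.97230701

start: φ=47.704093°, λ=-97.063482°, h=0.000 m
→ into lcc (λ₀=-109.7°): φ=47.70409300°, λ−λ₀=12.63651800°
scale k = 0.97230701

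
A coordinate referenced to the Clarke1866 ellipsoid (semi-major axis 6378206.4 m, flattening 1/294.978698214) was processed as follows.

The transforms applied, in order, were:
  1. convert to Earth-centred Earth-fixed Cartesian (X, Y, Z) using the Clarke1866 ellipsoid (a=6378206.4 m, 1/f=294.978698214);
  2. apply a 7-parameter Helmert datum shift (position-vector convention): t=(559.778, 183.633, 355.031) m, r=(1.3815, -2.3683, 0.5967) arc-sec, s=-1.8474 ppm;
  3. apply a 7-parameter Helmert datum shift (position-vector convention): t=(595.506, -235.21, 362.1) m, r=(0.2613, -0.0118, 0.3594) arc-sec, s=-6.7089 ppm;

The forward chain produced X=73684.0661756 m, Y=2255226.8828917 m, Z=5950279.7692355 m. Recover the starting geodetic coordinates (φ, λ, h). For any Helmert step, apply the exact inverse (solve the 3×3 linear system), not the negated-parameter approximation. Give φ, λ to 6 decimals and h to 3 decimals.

φ=69.358300°, λ=88.156058°, h=3847.439 m

start: X=73684.0662, Y=2255226.8829, Z=5950279.7692 m
→ Helmert⁻¹: X=73093.3209, Y=2255484.6348, Z=5949954.7254
→ Helmert⁻¹: X=72608.5137, Y=2255344.8068, Z=5949594.7464
→ geod (Bowring, a=6378206.400): φ=69.35830000°, λ=88.15605800°, h=3847.4390 m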